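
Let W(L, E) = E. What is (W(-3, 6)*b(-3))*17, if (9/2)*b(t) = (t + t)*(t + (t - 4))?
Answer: 1360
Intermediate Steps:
b(t) = 4*t*(-4 + 2*t)/9 (b(t) = 2*((t + t)*(t + (t - 4)))/9 = 2*((2*t)*(t + (-4 + t)))/9 = 2*((2*t)*(-4 + 2*t))/9 = 2*(2*t*(-4 + 2*t))/9 = 4*t*(-4 + 2*t)/9)
(W(-3, 6)*b(-3))*17 = (6*((8/9)*(-3)*(-2 - 3)))*17 = (6*((8/9)*(-3)*(-5)))*17 = (6*(40/3))*17 = 80*17 = 1360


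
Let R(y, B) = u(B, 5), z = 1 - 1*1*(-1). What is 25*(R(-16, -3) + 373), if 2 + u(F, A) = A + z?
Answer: 9450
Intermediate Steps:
z = 2 (z = 1 - 1*(-1) = 1 + 1 = 2)
u(F, A) = A (u(F, A) = -2 + (A + 2) = -2 + (2 + A) = A)
R(y, B) = 5
25*(R(-16, -3) + 373) = 25*(5 + 373) = 25*378 = 9450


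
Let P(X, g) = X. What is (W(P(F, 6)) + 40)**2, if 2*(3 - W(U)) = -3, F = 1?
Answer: 7921/4 ≈ 1980.3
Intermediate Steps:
W(U) = 9/2 (W(U) = 3 - 1/2*(-3) = 3 + 3/2 = 9/2)
(W(P(F, 6)) + 40)**2 = (9/2 + 40)**2 = (89/2)**2 = 7921/4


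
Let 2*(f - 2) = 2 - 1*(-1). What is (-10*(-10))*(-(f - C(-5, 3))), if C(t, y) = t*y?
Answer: -1850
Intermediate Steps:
f = 7/2 (f = 2 + (2 - 1*(-1))/2 = 2 + (2 + 1)/2 = 2 + (1/2)*3 = 2 + 3/2 = 7/2 ≈ 3.5000)
(-10*(-10))*(-(f - C(-5, 3))) = (-10*(-10))*(-(7/2 - (-5)*3)) = 100*(-(7/2 - 1*(-15))) = 100*(-(7/2 + 15)) = 100*(-1*37/2) = 100*(-37/2) = -1850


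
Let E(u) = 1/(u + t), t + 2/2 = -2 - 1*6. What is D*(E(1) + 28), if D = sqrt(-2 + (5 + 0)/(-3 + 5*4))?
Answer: 223*I*sqrt(493)/136 ≈ 36.407*I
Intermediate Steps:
t = -9 (t = -1 + (-2 - 1*6) = -1 + (-2 - 6) = -1 - 8 = -9)
E(u) = 1/(-9 + u) (E(u) = 1/(u - 9) = 1/(-9 + u))
D = I*sqrt(493)/17 (D = sqrt(-2 + 5/(-3 + 20)) = sqrt(-2 + 5/17) = sqrt(-29/17) = I*sqrt(493)/17 ≈ 1.3061*I)
D*(E(1) + 28) = (I*sqrt(493)/17)*(1/(-9 + 1) + 28) = (I*sqrt(493)/17)*(1/(-8) + 28) = (I*sqrt(493)/17)*(-1/8 + 28) = (I*sqrt(493)/17)*(223/8) = 223*I*sqrt(493)/136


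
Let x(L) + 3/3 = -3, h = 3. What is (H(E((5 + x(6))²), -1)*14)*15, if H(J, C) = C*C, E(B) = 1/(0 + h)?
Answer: 210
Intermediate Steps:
x(L) = -4 (x(L) = -1 - 3 = -4)
E(B) = ⅓ (E(B) = 1/(0 + 3) = 1/3 = ⅓)
H(J, C) = C²
(H(E((5 + x(6))²), -1)*14)*15 = ((-1)²*14)*15 = (1*14)*15 = 14*15 = 210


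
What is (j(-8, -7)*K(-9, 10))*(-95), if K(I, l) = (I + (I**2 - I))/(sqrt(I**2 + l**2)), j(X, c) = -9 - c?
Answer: 15390*sqrt(181)/181 ≈ 1143.9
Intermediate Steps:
K(I, l) = I**2/sqrt(I**2 + l**2)
(j(-8, -7)*K(-9, 10))*(-95) = ((-9 - 1*(-7))*((-9)**2/sqrt((-9)**2 + 10**2)))*(-95) = ((-9 + 7)*(81/sqrt(81 + 100)))*(-95) = -162/sqrt(181)*(-95) = -162*sqrt(181)/181*(-95) = 15390*sqrt(181)/181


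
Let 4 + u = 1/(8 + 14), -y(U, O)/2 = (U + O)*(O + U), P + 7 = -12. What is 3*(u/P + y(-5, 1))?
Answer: -39867/418 ≈ -95.376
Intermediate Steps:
P = -19 (P = -7 - 12 = -19)
y(U, O) = -2*(O + U)**2 (y(U, O) = -2*(U + O)*(O + U) = -2*(O + U)*(O + U) = -2*(O + U)**2)
u = -87/22 (u = -4 + 1/(8 + 14) = -4 + 1/22 = -87/22 ≈ -3.9545)
3*(u/P + y(-5, 1)) = 3*(-87/22/(-19) - 2*(1 - 5)**2) = 3*(-87/22*(-1/19) - 2*(-4)**2) = 3*(87/418 - 2*16) = 3*(87/418 - 32) = 3*(-13289/418) = -39867/418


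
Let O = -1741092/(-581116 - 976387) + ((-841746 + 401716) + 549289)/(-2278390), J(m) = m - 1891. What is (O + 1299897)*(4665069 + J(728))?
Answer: 10756873209309273113423629/1774299630085 ≈ 6.0626e+12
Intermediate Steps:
J(m) = -1891 + m
O = 3796715381603/3548599260170 (O = -1741092/(-1557503) + (-440030 + 549289)*(-1/2278390) = -1741092*(-1/1557503) + 109259*(-1/2278390) = 1741092/1557503 - 109259/2278390 = 3796715381603/3548599260170 ≈ 1.0699)
(O + 1299897)*(4665069 + J(728)) = (3796715381603/3548599260170 + 1299897)*(4665069 + (-1891 + 728)) = 4612817329212584093*(4665069 - 1163)/3548599260170 = (4612817329212584093/3548599260170)*4663906 = 10756873209309273113423629/1774299630085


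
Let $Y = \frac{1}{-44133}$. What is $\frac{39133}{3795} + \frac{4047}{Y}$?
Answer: $- \frac{677810683412}{3795} \approx -1.7861 \cdot 10^{8}$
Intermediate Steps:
$Y = - \frac{1}{44133} \approx -2.2659 \cdot 10^{-5}$
$\frac{39133}{3795} + \frac{4047}{Y} = \frac{39133}{3795} + \frac{4047}{- \frac{1}{44133}} = 39133 \cdot \frac{1}{3795} + 4047 \left(-44133\right) = \frac{39133}{3795} - 178606251 = - \frac{677810683412}{3795}$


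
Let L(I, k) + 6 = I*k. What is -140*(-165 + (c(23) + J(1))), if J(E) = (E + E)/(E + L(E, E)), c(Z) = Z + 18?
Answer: 17430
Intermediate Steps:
L(I, k) = -6 + I*k
c(Z) = 18 + Z
J(E) = 2*E/(-6 + E + E**2) (J(E) = (E + E)/(E + (-6 + E*E)) = (2*E)/(E + (-6 + E**2)) = (2*E)/(-6 + E + E**2) = 2*E/(-6 + E + E**2))
-140*(-165 + (c(23) + J(1))) = -140*(-165 + ((18 + 23) + 2*1/(-6 + 1 + 1**2))) = -140*(-165 + (41 + 2*1/(-6 + 1 + 1))) = -140*(-165 + (41 + 2*1/(-4))) = -140*(-165 + (41 + 2*1*(-1/4))) = -140*(-165 + (41 - 1/2)) = -140*(-165 + 81/2) = -140*(-249/2) = 17430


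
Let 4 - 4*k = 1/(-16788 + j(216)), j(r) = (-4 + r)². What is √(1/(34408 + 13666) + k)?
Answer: √247725495942041/15739204 ≈ 1.0000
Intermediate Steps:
k = 112623/112624 (k = 1 - 1/(4*(-16788 + (-4 + 216)²)) = 1 - 1/(4*(-16788 + 212²)) = 1 - 1/(4*(-16788 + 44944)) = 1 - ¼/28156 = 1 - ¼*1/28156 = 1 - 1/112624 = 112623/112624 ≈ 0.99999)
√(1/(34408 + 13666) + k) = √(1/(34408 + 13666) + 112623/112624) = √(1/48074 + 112623/112624) = √(2707175363/2707143088) = √247725495942041/15739204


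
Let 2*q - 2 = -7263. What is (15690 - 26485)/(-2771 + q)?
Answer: 21590/12803 ≈ 1.6863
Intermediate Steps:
q = -7261/2 (q = 1 + (½)*(-7263) = 1 - 7263/2 = -7261/2 ≈ -3630.5)
(15690 - 26485)/(-2771 + q) = (15690 - 26485)/(-2771 - 7261/2) = -10795/(-12803/2) = -10795*(-2/12803) = 21590/12803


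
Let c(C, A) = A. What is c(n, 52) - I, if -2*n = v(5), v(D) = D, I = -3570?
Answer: 3622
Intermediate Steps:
n = -5/2 (n = -½*5 = -5/2 ≈ -2.5000)
c(n, 52) - I = 52 - 1*(-3570) = 52 + 3570 = 3622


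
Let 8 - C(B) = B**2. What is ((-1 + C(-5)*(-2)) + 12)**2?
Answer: 2025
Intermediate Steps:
C(B) = 8 - B**2
((-1 + C(-5)*(-2)) + 12)**2 = ((-1 + (8 - 1*(-5)**2)*(-2)) + 12)**2 = ((-1 + (8 - 1*25)*(-2)) + 12)**2 = ((-1 + (8 - 25)*(-2)) + 12)**2 = ((-1 - 17*(-2)) + 12)**2 = ((-1 + 34) + 12)**2 = (33 + 12)**2 = 45**2 = 2025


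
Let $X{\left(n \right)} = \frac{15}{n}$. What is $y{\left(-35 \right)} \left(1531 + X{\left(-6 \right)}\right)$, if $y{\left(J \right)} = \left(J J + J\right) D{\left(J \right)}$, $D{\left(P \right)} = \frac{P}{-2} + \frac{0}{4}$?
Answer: $\frac{63662025}{2} \approx 3.1831 \cdot 10^{7}$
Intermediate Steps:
$D{\left(P \right)} = - \frac{P}{2}$ ($D{\left(P \right)} = P \left(- \frac{1}{2}\right) + 0 \cdot \frac{1}{4} = - \frac{P}{2} + 0 = - \frac{P}{2}$)
$y{\left(J \right)} = - \frac{J \left(J + J^{2}\right)}{2}$ ($y{\left(J \right)} = \left(J J + J\right) \left(- \frac{J}{2}\right) = \left(J^{2} + J\right) \left(- \frac{J}{2}\right) = \left(J + J^{2}\right) \left(- \frac{J}{2}\right) = - \frac{J \left(J + J^{2}\right)}{2}$)
$y{\left(-35 \right)} \left(1531 + X{\left(-6 \right)}\right) = \frac{\left(-35\right)^{2} \left(-1 - -35\right)}{2} \left(1531 + \frac{15}{-6}\right) = \frac{1}{2} \cdot 1225 \left(-1 + 35\right) \left(1531 + 15 \left(- \frac{1}{6}\right)\right) = \frac{1}{2} \cdot 1225 \cdot 34 \left(1531 - \frac{5}{2}\right) = 20825 \cdot \frac{3057}{2} = \frac{63662025}{2}$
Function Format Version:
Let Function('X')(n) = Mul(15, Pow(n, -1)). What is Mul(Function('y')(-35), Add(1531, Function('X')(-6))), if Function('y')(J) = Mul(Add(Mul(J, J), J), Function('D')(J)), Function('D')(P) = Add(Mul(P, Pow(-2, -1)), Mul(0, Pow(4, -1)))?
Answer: Rational(63662025, 2) ≈ 3.1831e+7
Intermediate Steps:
Function('D')(P) = Mul(Rational(-1, 2), P) (Function('D')(P) = Add(Mul(P, Rational(-1, 2)), Mul(0, Rational(1, 4))) = Add(Mul(Rational(-1, 2), P), 0) = Mul(Rational(-1, 2), P))
Function('y')(J) = Mul(Rational(-1, 2), J, Add(J, Pow(J, 2))) (Function('y')(J) = Mul(Add(Mul(J, J), J), Mul(Rational(-1, 2), J)) = Mul(Add(Pow(J, 2), J), Mul(Rational(-1, 2), J)) = Mul(Add(J, Pow(J, 2)), Mul(Rational(-1, 2), J)) = Mul(Rational(-1, 2), J, Add(J, Pow(J, 2))))
Mul(Function('y')(-35), Add(1531, Function('X')(-6))) = Mul(Mul(Rational(1, 2), Pow(-35, 2), Add(-1, Mul(-1, -35))), Add(1531, Mul(15, Pow(-6, -1)))) = Mul(Mul(Rational(1, 2), 1225, Add(-1, 35)), Add(1531, Mul(15, Rational(-1, 6)))) = Mul(Mul(Rational(1, 2), 1225, 34), Add(1531, Rational(-5, 2))) = Mul(20825, Rational(3057, 2)) = Rational(63662025, 2)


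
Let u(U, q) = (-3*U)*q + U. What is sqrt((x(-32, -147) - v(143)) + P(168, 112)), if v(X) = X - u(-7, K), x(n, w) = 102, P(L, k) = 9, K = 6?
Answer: sqrt(87) ≈ 9.3274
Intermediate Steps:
u(U, q) = U - 3*U*q (u(U, q) = -3*U*q + U = U - 3*U*q)
v(X) = -119 + X (v(X) = X - (-7)*(1 - 3*6) = X - (-7)*(1 - 18) = X - (-7)*(-17) = X - 1*119 = X - 119 = -119 + X)
sqrt((x(-32, -147) - v(143)) + P(168, 112)) = sqrt((102 - (-119 + 143)) + 9) = sqrt((102 - 1*24) + 9) = sqrt((102 - 24) + 9) = sqrt(78 + 9) = sqrt(87)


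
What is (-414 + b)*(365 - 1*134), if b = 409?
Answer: -1155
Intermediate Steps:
(-414 + b)*(365 - 1*134) = (-414 + 409)*(365 - 1*134) = -5*(365 - 134) = -5*231 = -1155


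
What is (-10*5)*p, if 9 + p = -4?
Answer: 650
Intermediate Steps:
p = -13 (p = -9 - 4 = -13)
(-10*5)*p = -10*5*(-13) = -50*(-13) = 650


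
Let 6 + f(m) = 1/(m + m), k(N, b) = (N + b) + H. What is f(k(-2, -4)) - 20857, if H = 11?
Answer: -208629/10 ≈ -20863.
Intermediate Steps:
k(N, b) = 11 + N + b (k(N, b) = (N + b) + 11 = 11 + N + b)
f(m) = -6 + 1/(2*m) (f(m) = -6 + 1/(m + m) = -6 + 1/(2*m))
f(k(-2, -4)) - 20857 = (-6 + 1/(2*(11 - 2 - 4))) - 20857 = (-6 + (1/2)/5) - 20857 = (-6 + (1/2)*(1/5)) - 20857 = (-6 + 1/10) - 20857 = -59/10 - 20857 = -208629/10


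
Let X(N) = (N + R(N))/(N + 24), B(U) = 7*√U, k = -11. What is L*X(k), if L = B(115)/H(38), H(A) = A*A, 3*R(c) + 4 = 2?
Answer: -245*√115/56316 ≈ -0.046653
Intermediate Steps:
R(c) = -⅔ (R(c) = -4/3 + (⅓)*2 = -4/3 + ⅔ = -⅔)
X(N) = (-⅔ + N)/(24 + N) (X(N) = (N - ⅔)/(N + 24) = (-⅔ + N)/(24 + N))
H(A) = A²
L = 7*√115/1444 (L = (7*√115)/(38²) = (7*√115)/1444 = (7*√115)*(1/1444) = 7*√115/1444 ≈ 0.051985)
L*X(k) = (7*√115/1444)*((-⅔ - 11)/(24 - 11)) = (7*√115/1444)*(-35/3/13) = (7*√115/1444)*((1/13)*(-35/3)) = (7*√115/1444)*(-35/39) = -245*√115/56316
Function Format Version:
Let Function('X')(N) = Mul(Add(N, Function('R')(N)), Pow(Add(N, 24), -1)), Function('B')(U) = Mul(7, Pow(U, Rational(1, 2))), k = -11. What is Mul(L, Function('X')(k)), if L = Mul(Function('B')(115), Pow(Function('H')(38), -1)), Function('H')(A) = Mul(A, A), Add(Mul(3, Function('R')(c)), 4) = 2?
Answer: Mul(Rational(-245, 56316), Pow(115, Rational(1, 2))) ≈ -0.046653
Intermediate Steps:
Function('R')(c) = Rational(-2, 3) (Function('R')(c) = Add(Rational(-4, 3), Mul(Rational(1, 3), 2)) = Add(Rational(-4, 3), Rational(2, 3)) = Rational(-2, 3))
Function('X')(N) = Mul(Pow(Add(24, N), -1), Add(Rational(-2, 3), N)) (Function('X')(N) = Mul(Add(N, Rational(-2, 3)), Pow(Add(N, 24), -1)) = Mul(Add(Rational(-2, 3), N), Pow(Add(24, N), -1)) = Mul(Pow(Add(24, N), -1), Add(Rational(-2, 3), N)))
Function('H')(A) = Pow(A, 2)
L = Mul(Rational(7, 1444), Pow(115, Rational(1, 2))) (L = Mul(Mul(7, Pow(115, Rational(1, 2))), Pow(Pow(38, 2), -1)) = Mul(Mul(7, Pow(115, Rational(1, 2))), Pow(1444, -1)) = Mul(Mul(7, Pow(115, Rational(1, 2))), Rational(1, 1444)) = Mul(Rational(7, 1444), Pow(115, Rational(1, 2))) ≈ 0.051985)
Mul(L, Function('X')(k)) = Mul(Mul(Rational(7, 1444), Pow(115, Rational(1, 2))), Mul(Pow(Add(24, -11), -1), Add(Rational(-2, 3), -11))) = Mul(Mul(Rational(7, 1444), Pow(115, Rational(1, 2))), Mul(Pow(13, -1), Rational(-35, 3))) = Mul(Mul(Rational(7, 1444), Pow(115, Rational(1, 2))), Mul(Rational(1, 13), Rational(-35, 3))) = Mul(Mul(Rational(7, 1444), Pow(115, Rational(1, 2))), Rational(-35, 39)) = Mul(Rational(-245, 56316), Pow(115, Rational(1, 2)))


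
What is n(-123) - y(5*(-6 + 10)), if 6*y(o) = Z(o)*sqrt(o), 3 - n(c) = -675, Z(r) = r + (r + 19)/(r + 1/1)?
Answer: 678 - 51*sqrt(5)/7 ≈ 661.71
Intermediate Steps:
Z(r) = r + (19 + r)/(1 + r) (Z(r) = r + (19 + r)/(r + 1) = r + (19 + r)/(1 + r))
n(c) = 678 (n(c) = 3 - 1*(-675) = 3 + 675 = 678)
y(o) = sqrt(o)*(19 + o**2 + 2*o)/(6*(1 + o)) (y(o) = (((19 + o**2 + 2*o)/(1 + o))*sqrt(o))/6 = (sqrt(o)*(19 + o**2 + 2*o)/(1 + o))/6 = sqrt(o)*(19 + o**2 + 2*o)/(6*(1 + o)))
n(-123) - y(5*(-6 + 10)) = 678 - sqrt(5*(-6 + 10))*(19 + (5*(-6 + 10))**2 + 2*(5*(-6 + 10)))/(6*(1 + 5*(-6 + 10))) = 678 - sqrt(5*4)*(19 + (5*4)**2 + 2*(5*4))/(6*(1 + 5*4)) = 678 - sqrt(20)*(19 + 20**2 + 2*20)/(6*(1 + 20)) = 678 - 2*sqrt(5)*(19 + 400 + 40)/(6*21) = 678 - 2*sqrt(5)*459/(6*21) = 678 - 51*sqrt(5)/7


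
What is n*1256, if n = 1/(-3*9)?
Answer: -1256/27 ≈ -46.518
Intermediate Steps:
n = -1/27 (n = 1/(-27) = -1/27 ≈ -0.037037)
n*1256 = -1/27*1256 = -1256/27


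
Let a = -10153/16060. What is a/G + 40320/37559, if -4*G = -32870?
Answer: 483706549043/450615980450 ≈ 1.0734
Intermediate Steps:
a = -923/1460 (a = -10153*1/16060 = -923/1460 ≈ -0.63219)
G = 16435/2 (G = -1/4*(-32870) = 16435/2 ≈ 8217.5)
a/G + 40320/37559 = -923/(1460*16435/2) + 40320/37559 = -923/1460*2/16435 + 40320*(1/37559) = -923/11997550 + 40320/37559 = 483706549043/450615980450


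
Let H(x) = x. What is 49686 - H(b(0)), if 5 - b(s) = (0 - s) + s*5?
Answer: 49681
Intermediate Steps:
b(s) = 5 - 4*s (b(s) = 5 - ((0 - s) + s*5) = 5 - (-s + 5*s) = 5 - 4*s)
49686 - H(b(0)) = 49686 - (5 - 4*0) = 49686 - (5 + 0) = 49686 - 1*5 = 49686 - 5 = 49681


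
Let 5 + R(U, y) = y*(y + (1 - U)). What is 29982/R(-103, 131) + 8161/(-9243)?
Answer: 25271/277290 ≈ 0.091136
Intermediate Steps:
R(U, y) = -5 + y*(1 + y - U) (R(U, y) = -5 + y*(y + (1 - U)) = -5 + y*(1 + y - U))
29982/R(-103, 131) + 8161/(-9243) = 29982/(-5 + 131 + 131² - 1*(-103)*131) + 8161/(-9243) = 29982/(-5 + 131 + 17161 + 13493) + 8161*(-1/9243) = 29982/30780 - 8161/9243 = 29982*(1/30780) - 8161/9243 = 263/270 - 8161/9243 = 25271/277290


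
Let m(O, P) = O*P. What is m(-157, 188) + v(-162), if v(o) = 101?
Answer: -29415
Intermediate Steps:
m(-157, 188) + v(-162) = -157*188 + 101 = -29516 + 101 = -29415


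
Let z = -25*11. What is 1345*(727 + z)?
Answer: 607940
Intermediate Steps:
z = -275
1345*(727 + z) = 1345*(727 - 275) = 1345*452 = 607940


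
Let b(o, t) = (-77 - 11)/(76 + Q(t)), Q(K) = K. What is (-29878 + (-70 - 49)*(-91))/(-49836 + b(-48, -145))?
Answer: 1314381/3438596 ≈ 0.38224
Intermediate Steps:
b(o, t) = -88/(76 + t) (b(o, t) = (-77 - 11)/(76 + t) = -88/(76 + t))
(-29878 + (-70 - 49)*(-91))/(-49836 + b(-48, -145)) = (-29878 + (-70 - 49)*(-91))/(-49836 - 88/(76 - 145)) = (-29878 - 119*(-91))/(-49836 - 88/(-69)) = (-29878 + 10829)/(-49836 - 88*(-1/69)) = -19049/(-49836 + 88/69) = -19049/(-3438596/69) = -19049*(-69/3438596) = 1314381/3438596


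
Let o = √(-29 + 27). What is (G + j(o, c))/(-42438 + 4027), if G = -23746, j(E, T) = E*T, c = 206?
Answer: 23746/38411 - 206*I*√2/38411 ≈ 0.61821 - 0.0075845*I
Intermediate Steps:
o = I*√2 (o = √(-2) = I*√2 ≈ 1.4142*I)
(G + j(o, c))/(-42438 + 4027) = (-23746 + (I*√2)*206)/(-42438 + 4027) = (-23746 + 206*I*√2)/(-38411) = (-23746 + 206*I*√2)*(-1/38411) = 23746/38411 - 206*I*√2/38411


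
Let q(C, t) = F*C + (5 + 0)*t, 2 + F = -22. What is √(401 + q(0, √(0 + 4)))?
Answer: √411 ≈ 20.273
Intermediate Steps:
F = -24 (F = -2 - 22 = -24)
q(C, t) = -24*C + 5*t (q(C, t) = -24*C + (5 + 0)*t = -24*C + 5*t)
√(401 + q(0, √(0 + 4))) = √(401 + (-24*0 + 5*√(0 + 4))) = √(401 + (0 + 5*√4)) = √(401 + (0 + 5*2)) = √(401 + (0 + 10)) = √(401 + 10) = √411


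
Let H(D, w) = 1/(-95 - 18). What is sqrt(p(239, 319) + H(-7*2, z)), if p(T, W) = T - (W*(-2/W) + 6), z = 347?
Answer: sqrt(3000602)/113 ≈ 15.329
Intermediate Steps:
H(D, w) = -1/113 (H(D, w) = 1/(-113) = -1/113)
p(T, W) = -4 + T (p(T, W) = T - (-2 + 6) = T - 1*4 = T - 4 = -4 + T)
sqrt(p(239, 319) + H(-7*2, z)) = sqrt((-4 + 239) - 1/113) = sqrt(235 - 1/113) = sqrt(26554/113) = sqrt(3000602)/113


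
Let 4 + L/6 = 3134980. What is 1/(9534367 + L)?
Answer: 1/28344223 ≈ 3.5281e-8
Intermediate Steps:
L = 18809856 (L = -24 + 6*3134980 = -24 + 18809880 = 18809856)
1/(9534367 + L) = 1/(9534367 + 18809856) = 1/28344223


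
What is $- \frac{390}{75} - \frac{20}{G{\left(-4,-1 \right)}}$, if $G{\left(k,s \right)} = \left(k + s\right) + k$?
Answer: $- \frac{134}{45} \approx -2.9778$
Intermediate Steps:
$G{\left(k,s \right)} = s + 2 k$
$- \frac{390}{75} - \frac{20}{G{\left(-4,-1 \right)}} = - \frac{390}{75} - \frac{20}{-1 + 2 \left(-4\right)} = \left(-390\right) \frac{1}{75} - \frac{20}{-1 - 8} = - \frac{26}{5} - \frac{20}{-9} = - \frac{26}{5} - - \frac{20}{9} = - \frac{26}{5} + \frac{20}{9} = - \frac{134}{45}$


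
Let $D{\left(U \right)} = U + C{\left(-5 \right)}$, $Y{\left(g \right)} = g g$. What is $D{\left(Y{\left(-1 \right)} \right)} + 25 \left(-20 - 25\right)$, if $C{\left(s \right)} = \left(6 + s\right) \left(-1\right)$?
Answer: $-1125$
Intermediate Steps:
$Y{\left(g \right)} = g^{2}$
$C{\left(s \right)} = -6 - s$
$D{\left(U \right)} = -1 + U$ ($D{\left(U \right)} = U - 1 = -1 + U$)
$D{\left(Y{\left(-1 \right)} \right)} + 25 \left(-20 - 25\right) = \left(-1 + \left(-1\right)^{2}\right) + 25 \left(-20 - 25\right) = \left(-1 + 1\right) + 25 \left(-45\right) = 0 - 1125 = -1125$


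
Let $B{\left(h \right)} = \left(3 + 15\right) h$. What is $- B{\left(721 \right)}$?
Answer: $-12978$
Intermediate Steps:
$B{\left(h \right)} = 18 h$
$- B{\left(721 \right)} = - 18 \cdot 721 = \left(-1\right) 12978 = -12978$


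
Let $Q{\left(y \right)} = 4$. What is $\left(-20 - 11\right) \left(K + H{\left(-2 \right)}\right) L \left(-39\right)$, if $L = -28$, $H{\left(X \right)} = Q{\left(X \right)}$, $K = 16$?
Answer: $-677040$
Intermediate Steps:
$H{\left(X \right)} = 4$
$\left(-20 - 11\right) \left(K + H{\left(-2 \right)}\right) L \left(-39\right) = \left(-20 - 11\right) \left(16 + 4\right) \left(-28\right) \left(-39\right) = \left(-31\right) 20 \left(-28\right) \left(-39\right) = \left(-620\right) \left(-28\right) \left(-39\right) = 17360 \left(-39\right) = -677040$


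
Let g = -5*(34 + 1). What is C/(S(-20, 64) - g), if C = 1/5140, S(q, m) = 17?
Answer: 1/986880 ≈ 1.0133e-6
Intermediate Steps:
g = -175 (g = -5*35 = -175)
C = 1/5140 ≈ 0.00019455
C/(S(-20, 64) - g) = 1/(5140*(17 - 1*(-175))) = 1/(5140*(17 + 175)) = (1/5140)/192 = (1/5140)*(1/192) = 1/986880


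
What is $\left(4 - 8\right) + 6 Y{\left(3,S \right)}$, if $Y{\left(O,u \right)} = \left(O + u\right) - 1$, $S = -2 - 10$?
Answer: $-64$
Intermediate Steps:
$S = -12$ ($S = -2 - 10 = -12$)
$Y{\left(O,u \right)} = -1 + O + u$
$\left(4 - 8\right) + 6 Y{\left(3,S \right)} = \left(4 - 8\right) + 6 \left(-1 + 3 - 12\right) = \left(4 - 8\right) + 6 \left(-10\right) = -4 - 60 = -64$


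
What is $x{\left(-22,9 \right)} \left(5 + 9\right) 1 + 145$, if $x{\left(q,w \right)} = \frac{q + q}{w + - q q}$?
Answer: $\frac{69491}{475} \approx 146.3$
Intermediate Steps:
$x{\left(q,w \right)} = \frac{2 q}{w - q^{2}}$
$x{\left(-22,9 \right)} \left(5 + 9\right) 1 + 145 = \left(-2\right) \left(-22\right) \frac{1}{\left(-22\right)^{2} - 9} \left(5 + 9\right) 1 + 145 = \left(-2\right) \left(-22\right) \frac{1}{484 - 9} \cdot 14 \cdot 1 + 145 = \left(-2\right) \left(-22\right) \frac{1}{475} \cdot 14 + 145 = \frac{44}{475} \cdot 14 + 145 = \frac{616}{475} + 145 = \frac{69491}{475}$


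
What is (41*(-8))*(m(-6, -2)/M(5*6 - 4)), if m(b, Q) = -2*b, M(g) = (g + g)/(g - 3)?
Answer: -22632/13 ≈ -1740.9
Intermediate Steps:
M(g) = 2*g/(-3 + g) (M(g) = (2*g)/(-3 + g) = 2*g/(-3 + g))
(41*(-8))*(m(-6, -2)/M(5*6 - 4)) = (41*(-8))*((-2*(-6))/((2*(5*6 - 4)/(-3 + (5*6 - 4))))) = -3936/(2*(30 - 4)/(-3 + (30 - 4))) = -3936/(2*26/(-3 + 26)) = -3936/(2*26/23) = -3936/(2*26*(1/23)) = -3936/52/23 = -3936*23/52 = -328*69/13 = -22632/13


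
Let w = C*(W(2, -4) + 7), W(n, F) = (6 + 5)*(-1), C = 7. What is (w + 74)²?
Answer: 2116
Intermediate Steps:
W(n, F) = -11 (W(n, F) = 11*(-1) = -11)
w = -28 (w = 7*(-11 + 7) = 7*(-4) = -28)
(w + 74)² = (-28 + 74)² = 46² = 2116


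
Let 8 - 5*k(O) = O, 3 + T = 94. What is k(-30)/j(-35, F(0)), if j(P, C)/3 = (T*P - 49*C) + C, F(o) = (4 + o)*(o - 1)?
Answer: -38/44895 ≈ -0.00084642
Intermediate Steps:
T = 91 (T = -3 + 94 = 91)
F(o) = (-1 + o)*(4 + o) (F(o) = (4 + o)*(-1 + o) = (-1 + o)*(4 + o))
k(O) = 8/5 - O/5
j(P, C) = -144*C + 273*P (j(P, C) = 3*((91*P - 49*C) + C) = 3*((-49*C + 91*P) + C) = 3*(-48*C + 91*P) = -144*C + 273*P)
k(-30)/j(-35, F(0)) = (8/5 - ⅕*(-30))/(-144*(-4 + 0² + 3*0) + 273*(-35)) = (8/5 + 6)/(-144*(-4 + 0 + 0) - 9555) = 38/(5*(-144*(-4) - 9555)) = 38/(5*(576 - 9555)) = (38/5)/(-8979) = (38/5)*(-1/8979) = -38/44895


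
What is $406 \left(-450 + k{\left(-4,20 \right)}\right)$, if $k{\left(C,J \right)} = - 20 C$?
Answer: $-150220$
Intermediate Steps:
$406 \left(-450 + k{\left(-4,20 \right)}\right) = 406 \left(-450 - -80\right) = 406 \left(-450 + 80\right) = 406 \left(-370\right) = -150220$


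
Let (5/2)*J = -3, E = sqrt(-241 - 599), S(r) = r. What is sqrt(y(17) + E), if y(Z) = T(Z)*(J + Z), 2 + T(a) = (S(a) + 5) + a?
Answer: sqrt(14615 + 50*I*sqrt(210))/5 ≈ 24.186 + 0.59917*I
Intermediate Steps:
E = 2*I*sqrt(210) (E = sqrt(-840) = 2*I*sqrt(210) ≈ 28.983*I)
J = -6/5 (J = (2/5)*(-3) = -6/5 ≈ -1.2000)
T(a) = 3 + 2*a (T(a) = -2 + ((a + 5) + a) = -2 + ((5 + a) + a) = -2 + (5 + 2*a) = 3 + 2*a)
y(Z) = (3 + 2*Z)*(-6/5 + Z)
sqrt(y(17) + E) = sqrt((-6 + 5*17)*(3 + 2*17)/5 + 2*I*sqrt(210)) = sqrt((-6 + 85)*(3 + 34)/5 + 2*I*sqrt(210)) = sqrt((1/5)*79*37 + 2*I*sqrt(210)) = sqrt(2923/5 + 2*I*sqrt(210))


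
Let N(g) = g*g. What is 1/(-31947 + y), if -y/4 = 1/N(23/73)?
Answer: -529/16921279 ≈ -3.1262e-5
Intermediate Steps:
N(g) = g²
y = -21316/529 (y = -4/((23/73)²) = -4/529/5329 = -4*5329/529 = -21316/529 ≈ -40.295)
1/(-31947 + y) = 1/(-31947 - 21316/529) = 1/(-16921279/529) = -529/16921279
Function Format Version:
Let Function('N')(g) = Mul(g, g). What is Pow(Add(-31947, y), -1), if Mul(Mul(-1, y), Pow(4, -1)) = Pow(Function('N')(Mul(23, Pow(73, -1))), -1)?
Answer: Rational(-529, 16921279) ≈ -3.1262e-5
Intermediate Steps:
Function('N')(g) = Pow(g, 2)
y = Rational(-21316, 529) (y = Mul(-4, Pow(Pow(Mul(23, Pow(73, -1)), 2), -1)) = Mul(-4, Pow(Pow(Mul(23, Rational(1, 73)), 2), -1)) = Mul(-4, Pow(Pow(Rational(23, 73), 2), -1)) = Mul(-4, Pow(Rational(529, 5329), -1)) = Mul(-4, Rational(5329, 529)) = Rational(-21316, 529) ≈ -40.295)
Pow(Add(-31947, y), -1) = Pow(Add(-31947, Rational(-21316, 529)), -1) = Pow(Rational(-16921279, 529), -1) = Rational(-529, 16921279)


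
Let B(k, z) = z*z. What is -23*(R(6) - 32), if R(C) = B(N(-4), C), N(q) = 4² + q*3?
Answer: -92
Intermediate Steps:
N(q) = 16 + 3*q
B(k, z) = z²
R(C) = C²
-23*(R(6) - 32) = -23*(6² - 32) = -23*(36 - 32) = -23*4 = -92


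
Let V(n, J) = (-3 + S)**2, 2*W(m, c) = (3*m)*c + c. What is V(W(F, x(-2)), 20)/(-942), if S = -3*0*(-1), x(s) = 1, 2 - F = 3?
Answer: -3/314 ≈ -0.0095541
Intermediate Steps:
F = -1 (F = 2 - 1*3 = 2 - 3 = -1)
S = 0 (S = 0*(-1) = 0)
W(m, c) = c/2 + 3*c*m/2 (W(m, c) = ((3*m)*c + c)/2 = (3*c*m + c)/2 = (c + 3*c*m)/2 = c/2 + 3*c*m/2)
V(n, J) = 9 (V(n, J) = (-3 + 0)**2 = (-3)**2 = 9)
V(W(F, x(-2)), 20)/(-942) = 9/(-942) = 9*(-1/942) = -3/314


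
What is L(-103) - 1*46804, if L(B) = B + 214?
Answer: -46693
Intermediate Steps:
L(B) = 214 + B
L(-103) - 1*46804 = (214 - 103) - 1*46804 = 111 - 46804 = -46693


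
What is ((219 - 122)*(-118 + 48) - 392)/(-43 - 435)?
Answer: 3591/239 ≈ 15.025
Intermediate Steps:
((219 - 122)*(-118 + 48) - 392)/(-43 - 435) = (97*(-70) - 392)/(-478) = (-6790 - 392)*(-1/478) = -7182*(-1/478) = 3591/239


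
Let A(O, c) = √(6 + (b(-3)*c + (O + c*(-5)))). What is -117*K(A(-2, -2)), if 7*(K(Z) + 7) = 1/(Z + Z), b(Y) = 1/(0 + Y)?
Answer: 819 - 117*√33/308 ≈ 816.82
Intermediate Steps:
b(Y) = 1/Y
A(O, c) = √(6 + O - 16*c/3) (A(O, c) = √(6 + (c/(-3) + (O + c*(-5)))) = √(6 + (-c/3 + (O - 5*c))) = √(6 + (O - 16*c/3)) = √(6 + O - 16*c/3))
K(Z) = -7 + 1/(14*Z) (K(Z) = -7 + 1/(7*(Z + Z)) = -7 + 1/(7*((2*Z))) = -7 + (1/(2*Z))/7 = -7 + 1/(14*Z))
-117*K(A(-2, -2)) = -117*(-7 + 1/(14*((√(54 - 48*(-2) + 9*(-2))/3)))) = -117*(-7 + 1/(14*((√(54 + 96 - 18)/3)))) = -117*(-7 + 1/(14*((√132/3)))) = -117*(-7 + 1/(14*(((2*√33)/3)))) = -117*(-7 + 1/(14*((2*√33/3)))) = -117*(-7 + (√33/22)/14) = -117*(-7 + √33/308) = 819 - 117*√33/308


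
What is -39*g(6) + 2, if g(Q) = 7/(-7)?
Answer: 41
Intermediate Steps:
g(Q) = -1 (g(Q) = 7*(-⅐) = -1)
-39*g(6) + 2 = -39*(-1) + 2 = 39 + 2 = 41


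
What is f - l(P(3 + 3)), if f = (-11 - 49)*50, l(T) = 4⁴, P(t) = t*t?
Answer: -3256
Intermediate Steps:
P(t) = t²
l(T) = 256
f = -3000 (f = -60*50 = -3000)
f - l(P(3 + 3)) = -3000 - 1*256 = -3000 - 256 = -3256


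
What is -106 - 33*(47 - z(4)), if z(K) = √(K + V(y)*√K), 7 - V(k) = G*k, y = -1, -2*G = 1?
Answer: -1657 + 33*√17 ≈ -1520.9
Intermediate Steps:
G = -½ (G = -½*1 = -½ ≈ -0.50000)
V(k) = 7 + k/2 (V(k) = 7 - (-1)*k/2 = 7 + k/2)
z(K) = √(K + 13*√K/2) (z(K) = √(K + (7 + (½)*(-1))*√K) = √(K + (7 - ½)*√K) = √(K + 13*√K/2))
-106 - 33*(47 - z(4)) = -106 - 33*(47 - √(4*4 + 26*√4)/2) = -106 - 33*(47 - √(16 + 26*2)/2) = -106 - 33*(47 - √(16 + 52)/2) = -106 - 33*(47 - √68/2) = -106 - 33*(47 - 2*√17/2) = -106 - 33*(47 - √17) = -106 + (-1551 + 33*√17) = -1657 + 33*√17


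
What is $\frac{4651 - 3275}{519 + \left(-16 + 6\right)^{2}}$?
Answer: $\frac{1376}{619} \approx 2.2229$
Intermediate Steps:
$\frac{4651 - 3275}{519 + \left(-16 + 6\right)^{2}} = \frac{1376}{519 + \left(-10\right)^{2}} = \frac{1376}{519 + 100} = \frac{1376}{619}$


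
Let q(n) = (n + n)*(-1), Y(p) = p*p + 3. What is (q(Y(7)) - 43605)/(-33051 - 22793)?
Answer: 43709/55844 ≈ 0.78270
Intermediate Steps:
Y(p) = 3 + p² (Y(p) = p² + 3 = 3 + p²)
q(n) = -2*n (q(n) = (2*n)*(-1) = -2*n)
(q(Y(7)) - 43605)/(-33051 - 22793) = (-2*(3 + 7²) - 43605)/(-33051 - 22793) = (-2*(3 + 49) - 43605)/(-55844) = (-2*52 - 43605)*(-1/55844) = (-104 - 43605)*(-1/55844) = -43709*(-1/55844) = 43709/55844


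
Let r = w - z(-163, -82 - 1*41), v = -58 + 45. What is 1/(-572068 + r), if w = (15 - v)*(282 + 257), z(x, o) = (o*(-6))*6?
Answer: -1/561404 ≈ -1.7812e-6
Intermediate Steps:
v = -13
z(x, o) = -36*o (z(x, o) = -6*o*6 = -36*o)
w = 15092 (w = (15 - 1*(-13))*(282 + 257) = (15 + 13)*539 = 28*539 = 15092)
r = 10664 (r = 15092 - (-36)*(-82 - 1*41) = 15092 - (-36)*(-82 - 41) = 15092 - (-36)*(-123) = 15092 - 1*4428 = 15092 - 4428 = 10664)
1/(-572068 + r) = 1/(-572068 + 10664) = 1/(-561404) = -1/561404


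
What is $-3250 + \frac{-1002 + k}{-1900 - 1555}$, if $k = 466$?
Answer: $- \frac{11228214}{3455} \approx -3249.8$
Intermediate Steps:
$-3250 + \frac{-1002 + k}{-1900 - 1555} = -3250 + \frac{-1002 + 466}{-1900 - 1555} = -3250 - \frac{536}{-3455} = -3250 - - \frac{536}{3455} = -3250 + \frac{536}{3455} = - \frac{11228214}{3455}$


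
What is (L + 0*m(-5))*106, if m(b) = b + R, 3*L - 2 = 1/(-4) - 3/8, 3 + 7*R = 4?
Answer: 583/12 ≈ 48.583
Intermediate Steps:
R = ⅐ (R = -3/7 + (⅐)*4 = -3/7 + 4/7 = ⅐ ≈ 0.14286)
L = 11/24 (L = ⅔ + (1/(-4) - 3/8)/3 = ⅔ + (1*(-¼) - 3*⅛)/3 = ⅔ + (-¼ - 3/8)/3 = ⅔ + (⅓)*(-5/8) = ⅔ - 5/24 = 11/24 ≈ 0.45833)
m(b) = ⅐ + b (m(b) = b + ⅐ = ⅐ + b)
(L + 0*m(-5))*106 = (11/24 + 0*(⅐ - 5))*106 = (11/24 + 0*(-34/7))*106 = (11/24 + 0)*106 = (11/24)*106 = 583/12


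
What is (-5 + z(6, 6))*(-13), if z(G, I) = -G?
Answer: 143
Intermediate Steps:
(-5 + z(6, 6))*(-13) = (-5 - 1*6)*(-13) = (-5 - 6)*(-13) = -11*(-13) = 143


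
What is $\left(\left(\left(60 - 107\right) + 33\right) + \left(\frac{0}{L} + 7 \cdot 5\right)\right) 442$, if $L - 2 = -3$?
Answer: $9282$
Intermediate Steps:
$L = -1$ ($L = 2 - 3 = -1$)
$\left(\left(\left(60 - 107\right) + 33\right) + \left(\frac{0}{L} + 7 \cdot 5\right)\right) 442 = \left(\left(\left(60 - 107\right) + 33\right) + \left(\frac{0}{-1} + 7 \cdot 5\right)\right) 442 = \left(\left(-47 + 33\right) + \left(0 \left(-1\right) + 35\right)\right) 442 = \left(-14 + \left(0 + 35\right)\right) 442 = \left(-14 + 35\right) 442 = 21 \cdot 442 = 9282$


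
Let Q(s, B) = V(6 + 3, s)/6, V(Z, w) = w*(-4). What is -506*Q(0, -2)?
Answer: 0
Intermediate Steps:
V(Z, w) = -4*w
Q(s, B) = -2*s/3 (Q(s, B) = -4*s/6 = -4*s*(⅙) = -2*s/3)
-506*Q(0, -2) = -(-1012)*0/3 = -506*0 = 0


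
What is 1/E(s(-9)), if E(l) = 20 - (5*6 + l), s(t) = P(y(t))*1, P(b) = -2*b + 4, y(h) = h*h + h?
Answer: 1/130 ≈ 0.0076923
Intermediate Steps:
y(h) = h + h² (y(h) = h² + h = h + h²)
P(b) = 4 - 2*b
s(t) = 4 - 2*t*(1 + t) (s(t) = (4 - 2*t*(1 + t))*1 = 4 - 2*t*(1 + t))
E(l) = -10 - l (E(l) = 20 - (30 + l) = 20 + (-30 - l) = -10 - l)
1/E(s(-9)) = 1/(-10 - (4 - 2*(-9)*(1 - 9))) = 1/(-10 - (4 - 2*(-9)*(-8))) = 1/(-10 - (4 - 144)) = 1/(-10 - 1*(-140)) = 1/(-10 + 140) = 1/130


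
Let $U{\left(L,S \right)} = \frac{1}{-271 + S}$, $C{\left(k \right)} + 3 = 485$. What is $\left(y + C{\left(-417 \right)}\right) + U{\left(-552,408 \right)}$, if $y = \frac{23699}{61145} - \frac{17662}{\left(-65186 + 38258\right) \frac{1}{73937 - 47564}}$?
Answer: $\frac{668459663807609}{37595370120} \approx 17780.0$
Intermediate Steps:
$y = \frac{4746995773657}{274418760}$ ($y = 23699 \cdot \frac{1}{61145} - \frac{17662}{\left(-26928\right) \frac{1}{26373}} = \frac{23699}{61145} - \frac{17662}{\left(-26928\right) \frac{1}{26373}} = \frac{23699}{61145} - \frac{17662}{- \frac{8976}{8791}} = \frac{23699}{61145} - - \frac{77633321}{4488} = \frac{23699}{61145} + \frac{77633321}{4488} = \frac{4746995773657}{274418760} \approx 17298.0$)
$C{\left(k \right)} = 482$ ($C{\left(k \right)} = -3 + 485 = 482$)
$\left(y + C{\left(-417 \right)}\right) + U{\left(-552,408 \right)} = \left(\frac{4746995773657}{274418760} + 482\right) + \frac{1}{-271 + 408} = \frac{4879265615977}{274418760} + \frac{1}{137} = \frac{668459663807609}{37595370120}$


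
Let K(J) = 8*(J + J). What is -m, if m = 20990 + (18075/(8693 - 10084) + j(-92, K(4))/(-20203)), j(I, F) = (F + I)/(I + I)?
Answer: -27117167432333/1292709158 ≈ -20977.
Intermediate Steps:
K(J) = 16*J (K(J) = 8*(2*J) = 16*J)
j(I, F) = (F + I)/(2*I) (j(I, F) = (F + I)/((2*I)) = (F + I)*(1/(2*I)) = (F + I)/(2*I))
m = 27117167432333/1292709158 (m = 20990 + (18075/(8693 - 10084) + ((½)*(16*4 - 92)/(-92))/(-20203)) = 20990 + (18075/(-1391) + ((½)*(-1/92)*(64 - 92))*(-1/20203)) = 20990 + (18075*(-1/1391) + ((½)*(-1/92)*(-28))*(-1/20203)) = 20990 + (-18075/1391 + (7/46)*(-1/20203)) = 20990 + (-18075/1391 - 7/929338) = 20990 - 16797794087/1292709158 = 27117167432333/1292709158 ≈ 20977.)
-m = -1*27117167432333/1292709158 = -27117167432333/1292709158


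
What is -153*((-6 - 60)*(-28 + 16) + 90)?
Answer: -134946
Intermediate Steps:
-153*((-6 - 60)*(-28 + 16) + 90) = -153*(-66*(-12) + 90) = -153*(792 + 90) = -153*882 = -134946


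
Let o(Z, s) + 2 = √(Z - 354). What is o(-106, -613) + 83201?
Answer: 83199 + 2*I*√115 ≈ 83199.0 + 21.448*I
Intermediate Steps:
o(Z, s) = -2 + √(-354 + Z) (o(Z, s) = -2 + √(Z - 354) = -2 + √(-354 + Z))
o(-106, -613) + 83201 = (-2 + √(-354 - 106)) + 83201 = (-2 + √(-460)) + 83201 = (-2 + 2*I*√115) + 83201 = 83199 + 2*I*√115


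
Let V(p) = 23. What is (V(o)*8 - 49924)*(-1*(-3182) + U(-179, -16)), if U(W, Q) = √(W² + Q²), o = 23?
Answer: -158272680 - 49740*√32297 ≈ -1.6721e+8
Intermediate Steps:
U(W, Q) = √(Q² + W²)
(V(o)*8 - 49924)*(-1*(-3182) + U(-179, -16)) = (23*8 - 49924)*(-1*(-3182) + √((-16)² + (-179)²)) = (184 - 49924)*(3182 + √(256 + 32041)) = -49740*(3182 + √32297) = -158272680 - 49740*√32297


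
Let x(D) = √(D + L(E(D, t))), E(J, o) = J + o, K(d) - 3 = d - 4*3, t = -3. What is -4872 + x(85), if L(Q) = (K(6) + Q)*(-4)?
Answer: -4872 + I*√231 ≈ -4872.0 + 15.199*I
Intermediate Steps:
K(d) = -9 + d (K(d) = 3 + (d - 4*3) = 3 + (d - 12) = 3 + (-12 + d) = -9 + d)
L(Q) = 12 - 4*Q (L(Q) = ((-9 + 6) + Q)*(-4) = (-3 + Q)*(-4) = 12 - 4*Q)
x(D) = √(24 - 3*D) (x(D) = √(D + (12 - 4*(D - 3))) = √(D + (12 - 4*(-3 + D))) = √(D + (12 + (12 - 4*D))) = √(D + (24 - 4*D)) = √(24 - 3*D))
-4872 + x(85) = -4872 + √(24 - 3*85) = -4872 + √(24 - 255) = -4872 + √(-231) = -4872 + I*√231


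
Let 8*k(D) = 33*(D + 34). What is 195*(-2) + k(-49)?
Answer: -3615/8 ≈ -451.88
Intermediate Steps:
k(D) = 561/4 + 33*D/8 (k(D) = (33*(D + 34))/8 = (33*(34 + D))/8 = (1122 + 33*D)/8 = 561/4 + 33*D/8)
195*(-2) + k(-49) = 195*(-2) + (561/4 + (33/8)*(-49)) = -390 + (561/4 - 1617/8) = -390 - 495/8 = -3615/8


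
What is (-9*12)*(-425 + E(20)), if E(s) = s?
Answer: 43740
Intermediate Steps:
(-9*12)*(-425 + E(20)) = (-9*12)*(-425 + 20) = -108*(-405) = 43740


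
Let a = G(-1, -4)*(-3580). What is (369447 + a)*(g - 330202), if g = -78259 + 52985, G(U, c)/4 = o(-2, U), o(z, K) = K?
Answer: -136419958092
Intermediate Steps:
G(U, c) = 4*U
g = -25274
a = 14320 (a = (4*(-1))*(-3580) = -4*(-3580) = 14320)
(369447 + a)*(g - 330202) = (369447 + 14320)*(-25274 - 330202) = 383767*(-355476) = -136419958092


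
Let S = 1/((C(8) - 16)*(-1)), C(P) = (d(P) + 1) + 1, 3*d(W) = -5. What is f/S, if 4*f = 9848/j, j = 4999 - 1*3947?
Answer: 57857/1578 ≈ 36.665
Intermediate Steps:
d(W) = -5/3 (d(W) = (1/3)*(-5) = -5/3)
j = 1052 (j = 4999 - 3947 = 1052)
C(P) = 1/3 (C(P) = (-5/3 + 1) + 1 = -2/3 + 1 = 1/3)
f = 1231/526 (f = (9848/1052)/4 = (9848*(1/1052))/4 = (1/4)*(2462/263) = 1231/526 ≈ 2.3403)
S = 3/47 (S = 1/((1/3 - 16)*(-1)) = 1/(-47/3*(-1)) = 1/(47/3) = 3/47 ≈ 0.063830)
f/S = 1231/(526*(3/47)) = (1231/526)*(47/3) = 57857/1578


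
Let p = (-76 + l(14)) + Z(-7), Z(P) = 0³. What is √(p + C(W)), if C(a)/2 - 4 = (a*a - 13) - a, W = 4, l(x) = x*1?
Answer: 2*I*√14 ≈ 7.4833*I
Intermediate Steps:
l(x) = x
Z(P) = 0
C(a) = -18 - 2*a + 2*a² (C(a) = 8 + 2*((a*a - 13) - a) = 8 + 2*((a² - 13) - a) = 8 + 2*((-13 + a²) - a) = 8 + 2*(-13 + a² - a) = 8 + (-26 - 2*a + 2*a²) = -18 - 2*a + 2*a²)
p = -62 (p = (-76 + 14) + 0 = -62 + 0 = -62)
√(p + C(W)) = √(-62 + (-18 - 2*4 + 2*4²)) = √(-62 + (-18 - 8 + 2*16)) = √(-62 + (-18 - 8 + 32)) = √(-62 + 6) = √(-56) = 2*I*√14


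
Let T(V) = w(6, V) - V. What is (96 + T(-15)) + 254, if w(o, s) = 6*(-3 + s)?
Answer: 257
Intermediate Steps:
w(o, s) = -18 + 6*s
T(V) = -18 + 5*V (T(V) = (-18 + 6*V) - V = -18 + 5*V)
(96 + T(-15)) + 254 = (96 + (-18 + 5*(-15))) + 254 = (96 + (-18 - 75)) + 254 = (96 - 93) + 254 = 3 + 254 = 257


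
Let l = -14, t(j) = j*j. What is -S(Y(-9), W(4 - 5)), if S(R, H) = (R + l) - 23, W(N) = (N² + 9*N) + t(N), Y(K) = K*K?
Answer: -44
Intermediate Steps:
t(j) = j²
Y(K) = K²
W(N) = 2*N² + 9*N (W(N) = (N² + 9*N) + N² = 2*N² + 9*N)
S(R, H) = -37 + R (S(R, H) = (R - 14) - 23 = (-14 + R) - 23 = -37 + R)
-S(Y(-9), W(4 - 5)) = -(-37 + (-9)²) = -(-37 + 81) = -1*44 = -44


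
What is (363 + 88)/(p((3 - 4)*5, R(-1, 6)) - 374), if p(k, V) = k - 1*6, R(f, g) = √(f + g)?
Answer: -41/35 ≈ -1.1714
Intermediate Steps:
p(k, V) = -6 + k (p(k, V) = k - 6 = -6 + k)
(363 + 88)/(p((3 - 4)*5, R(-1, 6)) - 374) = (363 + 88)/((-6 + (3 - 4)*5) - 374) = 451/((-6 - 1*5) - 374) = 451/((-6 - 5) - 374) = 451/(-11 - 374) = 451/(-385) = 451*(-1/385) = -41/35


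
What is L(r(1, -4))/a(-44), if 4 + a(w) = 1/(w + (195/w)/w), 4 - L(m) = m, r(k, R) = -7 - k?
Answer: -84989/28491 ≈ -2.9830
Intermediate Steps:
L(m) = 4 - m
a(w) = -4 + 1/(w + 195/w²) (a(w) = -4 + 1/(w + (195/w)/w) = -4 + 1/(w + 195/w²))
L(r(1, -4))/a(-44) = (4 - (-7 - 1*1))/(((-780 + (-44)² - 4*(-44)³)/(195 + (-44)³))) = (4 - (-7 - 1))/(((-780 + 1936 - 4*(-85184))/(195 - 85184))) = (4 - 1*(-8))/(((-780 + 1936 + 340736)/(-84989))) = (4 + 8)/((-1/84989*341892)) = 12/(-341892/84989) = 12*(-84989/341892) = -84989/28491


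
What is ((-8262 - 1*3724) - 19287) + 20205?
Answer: -11068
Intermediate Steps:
((-8262 - 1*3724) - 19287) + 20205 = ((-8262 - 3724) - 19287) + 20205 = (-11986 - 19287) + 20205 = -31273 + 20205 = -11068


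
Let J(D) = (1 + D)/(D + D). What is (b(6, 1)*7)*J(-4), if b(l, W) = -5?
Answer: -105/8 ≈ -13.125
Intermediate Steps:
J(D) = (1 + D)/(2*D) (J(D) = (1 + D)/((2*D)) = (1 + D)*(1/(2*D)) = (1 + D)/(2*D))
(b(6, 1)*7)*J(-4) = (-5*7)*((1/2)*(1 - 4)/(-4)) = -35*(-1)*(-3)/(2*4) = -35*3/8 = -105/8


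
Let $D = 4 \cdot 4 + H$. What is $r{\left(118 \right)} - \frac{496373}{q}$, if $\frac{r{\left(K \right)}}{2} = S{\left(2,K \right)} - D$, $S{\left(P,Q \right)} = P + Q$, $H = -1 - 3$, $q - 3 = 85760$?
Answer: $\frac{18028435}{85763} \approx 210.21$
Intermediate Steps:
$q = 85763$ ($q = 3 + 85760 = 85763$)
$H = -4$
$D = 12$ ($D = 4 \cdot 4 - 4 = 16 - 4 = 12$)
$r{\left(K \right)} = -20 + 2 K$ ($r{\left(K \right)} = 2 \left(\left(2 + K\right) - 12\right) = 2 \left(-10 + K\right) = -20 + 2 K$)
$r{\left(118 \right)} - \frac{496373}{q} = \left(-20 + 2 \cdot 118\right) - \frac{496373}{85763} = \left(-20 + 236\right) - \frac{496373}{85763} = 216 - \frac{496373}{85763} = \frac{18028435}{85763}$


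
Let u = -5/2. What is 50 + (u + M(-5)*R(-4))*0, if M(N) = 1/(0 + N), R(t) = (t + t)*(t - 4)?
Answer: 50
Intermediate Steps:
R(t) = 2*t*(-4 + t) (R(t) = (2*t)*(-4 + t) = 2*t*(-4 + t))
u = -5/2 (u = -5*1/2 = -5/2 ≈ -2.5000)
M(N) = 1/N
50 + (u + M(-5)*R(-4))*0 = 50 + (-5/2 + (2*(-4)*(-4 - 4))/(-5))*0 = 50 + (-5/2 - 2*(-4)*(-8)/5)*0 = 50 + (-5/2 - 1/5*64)*0 = 50 + (-5/2 - 64/5)*0 = 50 - 153/10*0 = 50 + 0 = 50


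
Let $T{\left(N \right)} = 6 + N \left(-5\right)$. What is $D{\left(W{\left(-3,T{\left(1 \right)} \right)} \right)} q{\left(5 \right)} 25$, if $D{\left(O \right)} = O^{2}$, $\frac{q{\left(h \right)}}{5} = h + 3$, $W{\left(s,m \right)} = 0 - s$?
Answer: $9000$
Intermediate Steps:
$T{\left(N \right)} = 6 - 5 N$
$W{\left(s,m \right)} = - s$
$q{\left(h \right)} = 15 + 5 h$ ($q{\left(h \right)} = 5 \left(h + 3\right) = 5 \left(3 + h\right) = 15 + 5 h$)
$D{\left(W{\left(-3,T{\left(1 \right)} \right)} \right)} q{\left(5 \right)} 25 = \left(\left(-1\right) \left(-3\right)\right)^{2} \left(15 + 5 \cdot 5\right) 25 = 3^{2} \left(15 + 25\right) 25 = 9 \cdot 40 \cdot 25 = 360 \cdot 25 = 9000$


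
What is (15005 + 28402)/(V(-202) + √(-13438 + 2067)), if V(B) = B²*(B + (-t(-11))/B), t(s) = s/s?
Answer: -519258978/98597909663 - 63*I*√11371/98597909663 ≈ -0.0052664 - 6.8135e-8*I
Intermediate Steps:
t(s) = 1
V(B) = B²*(B - 1/B) (V(B) = B²*(B + (-1*1)/B) = B²*(B - 1/B))
(15005 + 28402)/(V(-202) + √(-13438 + 2067)) = (15005 + 28402)/(((-202)³ - 1*(-202)) + √(-13438 + 2067)) = 43407/((-8242408 + 202) + √(-11371)) = 43407/(-8242206 + I*√11371)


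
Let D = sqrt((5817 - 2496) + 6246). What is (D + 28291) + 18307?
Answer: 46598 + 3*sqrt(1063) ≈ 46696.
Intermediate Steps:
D = 3*sqrt(1063) (D = sqrt(3321 + 6246) = sqrt(9567) = 3*sqrt(1063) ≈ 97.811)
(D + 28291) + 18307 = (3*sqrt(1063) + 28291) + 18307 = (28291 + 3*sqrt(1063)) + 18307 = 46598 + 3*sqrt(1063)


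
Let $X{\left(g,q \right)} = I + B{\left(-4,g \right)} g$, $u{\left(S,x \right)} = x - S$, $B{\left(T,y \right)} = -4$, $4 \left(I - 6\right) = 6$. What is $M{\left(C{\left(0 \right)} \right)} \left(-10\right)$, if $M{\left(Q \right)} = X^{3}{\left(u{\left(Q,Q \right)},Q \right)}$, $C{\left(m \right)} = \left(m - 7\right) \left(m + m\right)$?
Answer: $- \frac{16875}{4} \approx -4218.8$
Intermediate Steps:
$I = \frac{15}{2}$ ($I = 6 + \frac{1}{4} \cdot 6 = 6 + \frac{3}{2} = \frac{15}{2} \approx 7.5$)
$C{\left(m \right)} = 2 m \left(-7 + m\right)$ ($C{\left(m \right)} = \left(-7 + m\right) 2 m = 2 m \left(-7 + m\right)$)
$X{\left(g,q \right)} = \frac{15}{2} - 4 g$
$M{\left(Q \right)} = \frac{3375}{8}$ ($M{\left(Q \right)} = \left(\frac{15}{2} - 4 \left(Q - Q\right)\right)^{3} = \left(\frac{15}{2} - 0\right)^{3} = \left(\frac{15}{2} + 0\right)^{3} = \left(\frac{15}{2}\right)^{3} = \frac{3375}{8}$)
$M{\left(C{\left(0 \right)} \right)} \left(-10\right) = \frac{3375}{8} \left(-10\right) = - \frac{16875}{4}$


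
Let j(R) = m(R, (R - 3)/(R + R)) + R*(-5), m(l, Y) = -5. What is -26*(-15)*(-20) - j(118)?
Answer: -7205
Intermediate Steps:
j(R) = -5 - 5*R (j(R) = -5 + R*(-5) = -5 - 5*R)
-26*(-15)*(-20) - j(118) = -26*(-15)*(-20) - (-5 - 5*118) = 390*(-20) - (-5 - 590) = -7800 - 1*(-595) = -7800 + 595 = -7205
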